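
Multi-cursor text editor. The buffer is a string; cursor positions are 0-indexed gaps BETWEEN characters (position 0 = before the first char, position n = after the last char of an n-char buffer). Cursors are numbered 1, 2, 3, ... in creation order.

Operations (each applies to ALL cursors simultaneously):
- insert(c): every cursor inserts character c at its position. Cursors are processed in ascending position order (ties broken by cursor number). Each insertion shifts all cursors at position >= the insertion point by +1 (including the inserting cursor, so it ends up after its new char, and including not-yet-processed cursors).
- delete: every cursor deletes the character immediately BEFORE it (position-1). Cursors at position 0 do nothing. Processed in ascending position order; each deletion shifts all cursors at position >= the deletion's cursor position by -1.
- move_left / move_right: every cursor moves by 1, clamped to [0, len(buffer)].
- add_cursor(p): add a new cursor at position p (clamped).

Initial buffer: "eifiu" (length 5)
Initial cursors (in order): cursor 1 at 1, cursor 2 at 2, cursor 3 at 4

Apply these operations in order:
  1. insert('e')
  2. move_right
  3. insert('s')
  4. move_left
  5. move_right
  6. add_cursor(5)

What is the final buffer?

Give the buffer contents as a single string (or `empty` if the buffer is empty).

After op 1 (insert('e')): buffer="eeiefieu" (len 8), cursors c1@2 c2@4 c3@7, authorship .1.2..3.
After op 2 (move_right): buffer="eeiefieu" (len 8), cursors c1@3 c2@5 c3@8, authorship .1.2..3.
After op 3 (insert('s')): buffer="eeisefsieus" (len 11), cursors c1@4 c2@7 c3@11, authorship .1.12.2.3.3
After op 4 (move_left): buffer="eeisefsieus" (len 11), cursors c1@3 c2@6 c3@10, authorship .1.12.2.3.3
After op 5 (move_right): buffer="eeisefsieus" (len 11), cursors c1@4 c2@7 c3@11, authorship .1.12.2.3.3
After op 6 (add_cursor(5)): buffer="eeisefsieus" (len 11), cursors c1@4 c4@5 c2@7 c3@11, authorship .1.12.2.3.3

Answer: eeisefsieus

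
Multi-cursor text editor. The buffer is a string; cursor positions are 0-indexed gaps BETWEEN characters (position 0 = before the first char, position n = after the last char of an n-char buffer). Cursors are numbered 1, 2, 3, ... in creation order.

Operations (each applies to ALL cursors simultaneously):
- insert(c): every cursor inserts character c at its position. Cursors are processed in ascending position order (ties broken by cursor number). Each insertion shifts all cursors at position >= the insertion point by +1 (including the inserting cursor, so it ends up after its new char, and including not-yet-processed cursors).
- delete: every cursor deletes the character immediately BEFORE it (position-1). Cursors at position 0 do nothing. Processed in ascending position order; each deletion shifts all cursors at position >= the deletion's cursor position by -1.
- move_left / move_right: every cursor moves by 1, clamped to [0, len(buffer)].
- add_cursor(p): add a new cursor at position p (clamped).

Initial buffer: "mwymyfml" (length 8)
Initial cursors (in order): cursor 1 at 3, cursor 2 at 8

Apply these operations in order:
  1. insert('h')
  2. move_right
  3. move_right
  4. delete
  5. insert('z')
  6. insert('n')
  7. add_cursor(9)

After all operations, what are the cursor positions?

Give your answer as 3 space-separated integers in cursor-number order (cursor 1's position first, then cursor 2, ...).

After op 1 (insert('h')): buffer="mwyhmyfmlh" (len 10), cursors c1@4 c2@10, authorship ...1.....2
After op 2 (move_right): buffer="mwyhmyfmlh" (len 10), cursors c1@5 c2@10, authorship ...1.....2
After op 3 (move_right): buffer="mwyhmyfmlh" (len 10), cursors c1@6 c2@10, authorship ...1.....2
After op 4 (delete): buffer="mwyhmfml" (len 8), cursors c1@5 c2@8, authorship ...1....
After op 5 (insert('z')): buffer="mwyhmzfmlz" (len 10), cursors c1@6 c2@10, authorship ...1.1...2
After op 6 (insert('n')): buffer="mwyhmznfmlzn" (len 12), cursors c1@7 c2@12, authorship ...1.11...22
After op 7 (add_cursor(9)): buffer="mwyhmznfmlzn" (len 12), cursors c1@7 c3@9 c2@12, authorship ...1.11...22

Answer: 7 12 9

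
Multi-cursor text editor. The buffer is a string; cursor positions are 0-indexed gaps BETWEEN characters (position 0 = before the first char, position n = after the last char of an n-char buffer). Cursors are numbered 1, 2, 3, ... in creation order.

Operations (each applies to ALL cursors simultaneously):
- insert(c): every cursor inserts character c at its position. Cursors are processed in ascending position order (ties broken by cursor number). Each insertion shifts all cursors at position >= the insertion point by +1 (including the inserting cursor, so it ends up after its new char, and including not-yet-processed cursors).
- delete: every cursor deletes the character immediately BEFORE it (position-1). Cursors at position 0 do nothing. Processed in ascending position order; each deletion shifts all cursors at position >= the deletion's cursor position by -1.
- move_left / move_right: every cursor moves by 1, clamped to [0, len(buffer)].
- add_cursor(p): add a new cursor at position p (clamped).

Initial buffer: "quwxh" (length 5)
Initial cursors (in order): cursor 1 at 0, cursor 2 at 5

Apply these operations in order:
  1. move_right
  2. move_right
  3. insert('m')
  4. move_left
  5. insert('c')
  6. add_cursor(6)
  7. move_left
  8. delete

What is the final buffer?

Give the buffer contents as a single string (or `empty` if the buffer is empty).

After op 1 (move_right): buffer="quwxh" (len 5), cursors c1@1 c2@5, authorship .....
After op 2 (move_right): buffer="quwxh" (len 5), cursors c1@2 c2@5, authorship .....
After op 3 (insert('m')): buffer="qumwxhm" (len 7), cursors c1@3 c2@7, authorship ..1...2
After op 4 (move_left): buffer="qumwxhm" (len 7), cursors c1@2 c2@6, authorship ..1...2
After op 5 (insert('c')): buffer="qucmwxhcm" (len 9), cursors c1@3 c2@8, authorship ..11...22
After op 6 (add_cursor(6)): buffer="qucmwxhcm" (len 9), cursors c1@3 c3@6 c2@8, authorship ..11...22
After op 7 (move_left): buffer="qucmwxhcm" (len 9), cursors c1@2 c3@5 c2@7, authorship ..11...22
After op 8 (delete): buffer="qcmxcm" (len 6), cursors c1@1 c3@3 c2@4, authorship .11.22

Answer: qcmxcm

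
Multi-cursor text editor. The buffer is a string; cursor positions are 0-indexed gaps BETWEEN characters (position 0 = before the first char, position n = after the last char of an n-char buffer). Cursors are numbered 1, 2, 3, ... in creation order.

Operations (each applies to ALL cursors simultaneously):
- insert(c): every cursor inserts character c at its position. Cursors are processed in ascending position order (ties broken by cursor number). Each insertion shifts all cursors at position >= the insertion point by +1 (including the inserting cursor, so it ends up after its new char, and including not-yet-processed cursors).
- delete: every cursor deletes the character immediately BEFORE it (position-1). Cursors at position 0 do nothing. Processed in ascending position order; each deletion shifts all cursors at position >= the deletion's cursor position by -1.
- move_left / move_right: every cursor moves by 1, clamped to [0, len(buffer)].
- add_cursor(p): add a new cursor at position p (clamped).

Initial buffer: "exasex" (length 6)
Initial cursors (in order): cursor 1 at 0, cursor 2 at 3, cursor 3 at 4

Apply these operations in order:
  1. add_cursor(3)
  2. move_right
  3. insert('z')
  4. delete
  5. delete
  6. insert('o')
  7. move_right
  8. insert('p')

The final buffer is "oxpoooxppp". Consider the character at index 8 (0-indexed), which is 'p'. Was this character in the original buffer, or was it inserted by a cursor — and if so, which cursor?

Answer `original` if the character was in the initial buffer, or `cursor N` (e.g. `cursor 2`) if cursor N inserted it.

Answer: cursor 3

Derivation:
After op 1 (add_cursor(3)): buffer="exasex" (len 6), cursors c1@0 c2@3 c4@3 c3@4, authorship ......
After op 2 (move_right): buffer="exasex" (len 6), cursors c1@1 c2@4 c4@4 c3@5, authorship ......
After op 3 (insert('z')): buffer="ezxaszzezx" (len 10), cursors c1@2 c2@7 c4@7 c3@9, authorship .1...24.3.
After op 4 (delete): buffer="exasex" (len 6), cursors c1@1 c2@4 c4@4 c3@5, authorship ......
After op 5 (delete): buffer="xx" (len 2), cursors c1@0 c2@1 c3@1 c4@1, authorship ..
After op 6 (insert('o')): buffer="oxooox" (len 6), cursors c1@1 c2@5 c3@5 c4@5, authorship 1.234.
After op 7 (move_right): buffer="oxooox" (len 6), cursors c1@2 c2@6 c3@6 c4@6, authorship 1.234.
After op 8 (insert('p')): buffer="oxpoooxppp" (len 10), cursors c1@3 c2@10 c3@10 c4@10, authorship 1.1234.234
Authorship (.=original, N=cursor N): 1 . 1 2 3 4 . 2 3 4
Index 8: author = 3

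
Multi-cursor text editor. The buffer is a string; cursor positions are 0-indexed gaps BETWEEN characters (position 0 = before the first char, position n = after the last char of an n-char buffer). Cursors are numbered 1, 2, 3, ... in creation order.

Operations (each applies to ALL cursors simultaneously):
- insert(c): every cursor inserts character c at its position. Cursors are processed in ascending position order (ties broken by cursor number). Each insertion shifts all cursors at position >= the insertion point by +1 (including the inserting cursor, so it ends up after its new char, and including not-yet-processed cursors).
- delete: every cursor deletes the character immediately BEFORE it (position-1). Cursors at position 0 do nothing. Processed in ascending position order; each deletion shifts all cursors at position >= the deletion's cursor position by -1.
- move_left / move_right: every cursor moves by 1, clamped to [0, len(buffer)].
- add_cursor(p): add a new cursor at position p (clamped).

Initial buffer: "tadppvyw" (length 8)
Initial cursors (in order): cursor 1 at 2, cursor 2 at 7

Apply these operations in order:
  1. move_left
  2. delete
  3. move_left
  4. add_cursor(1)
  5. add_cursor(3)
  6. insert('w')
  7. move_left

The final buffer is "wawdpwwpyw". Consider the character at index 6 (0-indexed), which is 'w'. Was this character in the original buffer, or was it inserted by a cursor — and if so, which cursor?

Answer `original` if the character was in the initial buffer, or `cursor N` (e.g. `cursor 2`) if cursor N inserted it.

After op 1 (move_left): buffer="tadppvyw" (len 8), cursors c1@1 c2@6, authorship ........
After op 2 (delete): buffer="adppyw" (len 6), cursors c1@0 c2@4, authorship ......
After op 3 (move_left): buffer="adppyw" (len 6), cursors c1@0 c2@3, authorship ......
After op 4 (add_cursor(1)): buffer="adppyw" (len 6), cursors c1@0 c3@1 c2@3, authorship ......
After op 5 (add_cursor(3)): buffer="adppyw" (len 6), cursors c1@0 c3@1 c2@3 c4@3, authorship ......
After op 6 (insert('w')): buffer="wawdpwwpyw" (len 10), cursors c1@1 c3@3 c2@7 c4@7, authorship 1.3..24...
After op 7 (move_left): buffer="wawdpwwpyw" (len 10), cursors c1@0 c3@2 c2@6 c4@6, authorship 1.3..24...
Authorship (.=original, N=cursor N): 1 . 3 . . 2 4 . . .
Index 6: author = 4

Answer: cursor 4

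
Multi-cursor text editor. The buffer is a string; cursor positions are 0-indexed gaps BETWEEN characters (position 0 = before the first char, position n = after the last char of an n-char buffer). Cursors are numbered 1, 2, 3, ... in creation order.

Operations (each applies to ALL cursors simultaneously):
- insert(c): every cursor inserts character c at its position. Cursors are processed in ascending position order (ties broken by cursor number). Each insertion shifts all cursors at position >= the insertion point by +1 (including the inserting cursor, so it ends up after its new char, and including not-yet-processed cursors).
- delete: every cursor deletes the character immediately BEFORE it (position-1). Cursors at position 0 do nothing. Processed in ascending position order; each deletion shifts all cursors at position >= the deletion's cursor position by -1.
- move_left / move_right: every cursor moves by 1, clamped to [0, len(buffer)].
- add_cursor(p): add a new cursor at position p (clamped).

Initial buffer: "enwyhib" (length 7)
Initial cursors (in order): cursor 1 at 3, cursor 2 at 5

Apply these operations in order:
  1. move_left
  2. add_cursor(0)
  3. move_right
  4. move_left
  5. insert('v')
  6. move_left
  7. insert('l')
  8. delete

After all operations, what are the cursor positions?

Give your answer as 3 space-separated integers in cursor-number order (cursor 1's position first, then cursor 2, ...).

Answer: 3 6 0

Derivation:
After op 1 (move_left): buffer="enwyhib" (len 7), cursors c1@2 c2@4, authorship .......
After op 2 (add_cursor(0)): buffer="enwyhib" (len 7), cursors c3@0 c1@2 c2@4, authorship .......
After op 3 (move_right): buffer="enwyhib" (len 7), cursors c3@1 c1@3 c2@5, authorship .......
After op 4 (move_left): buffer="enwyhib" (len 7), cursors c3@0 c1@2 c2@4, authorship .......
After op 5 (insert('v')): buffer="venvwyvhib" (len 10), cursors c3@1 c1@4 c2@7, authorship 3..1..2...
After op 6 (move_left): buffer="venvwyvhib" (len 10), cursors c3@0 c1@3 c2@6, authorship 3..1..2...
After op 7 (insert('l')): buffer="lvenlvwylvhib" (len 13), cursors c3@1 c1@5 c2@9, authorship 33..11..22...
After op 8 (delete): buffer="venvwyvhib" (len 10), cursors c3@0 c1@3 c2@6, authorship 3..1..2...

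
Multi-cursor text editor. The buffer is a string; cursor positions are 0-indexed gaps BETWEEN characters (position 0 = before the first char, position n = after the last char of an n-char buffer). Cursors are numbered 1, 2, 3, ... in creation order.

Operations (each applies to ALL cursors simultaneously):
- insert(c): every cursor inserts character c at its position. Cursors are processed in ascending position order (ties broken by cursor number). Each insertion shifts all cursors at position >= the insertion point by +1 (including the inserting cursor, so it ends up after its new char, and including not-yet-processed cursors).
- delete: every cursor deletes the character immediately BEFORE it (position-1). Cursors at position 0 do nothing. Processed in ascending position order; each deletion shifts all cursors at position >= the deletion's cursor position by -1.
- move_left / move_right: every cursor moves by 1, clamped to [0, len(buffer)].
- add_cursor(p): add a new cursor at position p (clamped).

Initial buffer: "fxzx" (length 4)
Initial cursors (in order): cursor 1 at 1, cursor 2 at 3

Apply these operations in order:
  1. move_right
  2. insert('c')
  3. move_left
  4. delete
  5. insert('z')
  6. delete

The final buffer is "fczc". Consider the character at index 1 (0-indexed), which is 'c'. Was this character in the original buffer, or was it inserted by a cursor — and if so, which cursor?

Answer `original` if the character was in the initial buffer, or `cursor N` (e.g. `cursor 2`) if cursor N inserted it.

After op 1 (move_right): buffer="fxzx" (len 4), cursors c1@2 c2@4, authorship ....
After op 2 (insert('c')): buffer="fxczxc" (len 6), cursors c1@3 c2@6, authorship ..1..2
After op 3 (move_left): buffer="fxczxc" (len 6), cursors c1@2 c2@5, authorship ..1..2
After op 4 (delete): buffer="fczc" (len 4), cursors c1@1 c2@3, authorship .1.2
After op 5 (insert('z')): buffer="fzczzc" (len 6), cursors c1@2 c2@5, authorship .11.22
After op 6 (delete): buffer="fczc" (len 4), cursors c1@1 c2@3, authorship .1.2
Authorship (.=original, N=cursor N): . 1 . 2
Index 1: author = 1

Answer: cursor 1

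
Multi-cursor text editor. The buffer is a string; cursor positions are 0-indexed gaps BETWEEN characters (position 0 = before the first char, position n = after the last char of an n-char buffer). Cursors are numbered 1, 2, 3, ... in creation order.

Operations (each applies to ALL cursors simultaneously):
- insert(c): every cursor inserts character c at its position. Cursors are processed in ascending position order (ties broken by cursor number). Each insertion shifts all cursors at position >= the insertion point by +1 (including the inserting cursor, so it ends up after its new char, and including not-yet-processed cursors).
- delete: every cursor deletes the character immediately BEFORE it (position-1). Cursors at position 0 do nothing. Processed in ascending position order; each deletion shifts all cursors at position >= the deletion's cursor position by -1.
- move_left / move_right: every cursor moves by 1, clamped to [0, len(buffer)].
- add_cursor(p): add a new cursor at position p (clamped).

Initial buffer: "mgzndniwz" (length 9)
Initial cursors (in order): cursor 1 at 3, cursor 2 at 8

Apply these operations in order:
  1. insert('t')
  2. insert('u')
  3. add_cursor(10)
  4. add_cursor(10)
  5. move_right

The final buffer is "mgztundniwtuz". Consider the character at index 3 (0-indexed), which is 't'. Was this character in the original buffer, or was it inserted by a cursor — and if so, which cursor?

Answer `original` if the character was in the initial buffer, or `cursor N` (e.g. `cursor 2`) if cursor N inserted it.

After op 1 (insert('t')): buffer="mgztndniwtz" (len 11), cursors c1@4 c2@10, authorship ...1.....2.
After op 2 (insert('u')): buffer="mgztundniwtuz" (len 13), cursors c1@5 c2@12, authorship ...11.....22.
After op 3 (add_cursor(10)): buffer="mgztundniwtuz" (len 13), cursors c1@5 c3@10 c2@12, authorship ...11.....22.
After op 4 (add_cursor(10)): buffer="mgztundniwtuz" (len 13), cursors c1@5 c3@10 c4@10 c2@12, authorship ...11.....22.
After op 5 (move_right): buffer="mgztundniwtuz" (len 13), cursors c1@6 c3@11 c4@11 c2@13, authorship ...11.....22.
Authorship (.=original, N=cursor N): . . . 1 1 . . . . . 2 2 .
Index 3: author = 1

Answer: cursor 1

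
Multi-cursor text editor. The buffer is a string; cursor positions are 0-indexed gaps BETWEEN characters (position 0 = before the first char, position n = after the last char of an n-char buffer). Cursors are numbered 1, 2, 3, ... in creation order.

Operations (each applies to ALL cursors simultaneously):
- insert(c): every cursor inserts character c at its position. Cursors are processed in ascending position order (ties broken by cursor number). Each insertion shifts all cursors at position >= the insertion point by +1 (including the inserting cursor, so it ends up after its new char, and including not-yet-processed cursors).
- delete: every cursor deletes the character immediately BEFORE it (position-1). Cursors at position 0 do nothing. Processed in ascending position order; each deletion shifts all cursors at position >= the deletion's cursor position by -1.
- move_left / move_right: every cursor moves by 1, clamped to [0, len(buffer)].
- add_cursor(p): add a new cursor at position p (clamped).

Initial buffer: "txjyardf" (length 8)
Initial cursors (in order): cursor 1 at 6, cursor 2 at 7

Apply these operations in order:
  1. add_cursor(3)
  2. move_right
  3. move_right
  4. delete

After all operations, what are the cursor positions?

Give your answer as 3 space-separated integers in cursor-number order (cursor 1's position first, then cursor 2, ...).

Answer: 5 5 4

Derivation:
After op 1 (add_cursor(3)): buffer="txjyardf" (len 8), cursors c3@3 c1@6 c2@7, authorship ........
After op 2 (move_right): buffer="txjyardf" (len 8), cursors c3@4 c1@7 c2@8, authorship ........
After op 3 (move_right): buffer="txjyardf" (len 8), cursors c3@5 c1@8 c2@8, authorship ........
After op 4 (delete): buffer="txjyr" (len 5), cursors c3@4 c1@5 c2@5, authorship .....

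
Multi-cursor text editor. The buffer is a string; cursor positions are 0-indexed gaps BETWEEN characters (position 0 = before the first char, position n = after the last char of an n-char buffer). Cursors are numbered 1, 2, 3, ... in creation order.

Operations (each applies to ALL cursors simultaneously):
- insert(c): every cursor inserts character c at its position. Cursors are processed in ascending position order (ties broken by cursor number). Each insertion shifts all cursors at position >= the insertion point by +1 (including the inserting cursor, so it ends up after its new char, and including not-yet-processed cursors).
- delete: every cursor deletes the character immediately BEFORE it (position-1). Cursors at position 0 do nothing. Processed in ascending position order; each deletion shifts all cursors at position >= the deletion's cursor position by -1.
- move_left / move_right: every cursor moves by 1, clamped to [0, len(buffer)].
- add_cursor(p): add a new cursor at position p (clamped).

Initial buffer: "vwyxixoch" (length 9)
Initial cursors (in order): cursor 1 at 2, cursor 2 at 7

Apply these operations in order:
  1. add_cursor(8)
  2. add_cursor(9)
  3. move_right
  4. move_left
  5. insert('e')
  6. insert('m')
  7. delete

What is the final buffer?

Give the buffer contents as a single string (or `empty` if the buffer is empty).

Answer: vweyxixoeceeh

Derivation:
After op 1 (add_cursor(8)): buffer="vwyxixoch" (len 9), cursors c1@2 c2@7 c3@8, authorship .........
After op 2 (add_cursor(9)): buffer="vwyxixoch" (len 9), cursors c1@2 c2@7 c3@8 c4@9, authorship .........
After op 3 (move_right): buffer="vwyxixoch" (len 9), cursors c1@3 c2@8 c3@9 c4@9, authorship .........
After op 4 (move_left): buffer="vwyxixoch" (len 9), cursors c1@2 c2@7 c3@8 c4@8, authorship .........
After op 5 (insert('e')): buffer="vweyxixoeceeh" (len 13), cursors c1@3 c2@9 c3@12 c4@12, authorship ..1.....2.34.
After op 6 (insert('m')): buffer="vwemyxixoemceemmh" (len 17), cursors c1@4 c2@11 c3@16 c4@16, authorship ..11.....22.3434.
After op 7 (delete): buffer="vweyxixoeceeh" (len 13), cursors c1@3 c2@9 c3@12 c4@12, authorship ..1.....2.34.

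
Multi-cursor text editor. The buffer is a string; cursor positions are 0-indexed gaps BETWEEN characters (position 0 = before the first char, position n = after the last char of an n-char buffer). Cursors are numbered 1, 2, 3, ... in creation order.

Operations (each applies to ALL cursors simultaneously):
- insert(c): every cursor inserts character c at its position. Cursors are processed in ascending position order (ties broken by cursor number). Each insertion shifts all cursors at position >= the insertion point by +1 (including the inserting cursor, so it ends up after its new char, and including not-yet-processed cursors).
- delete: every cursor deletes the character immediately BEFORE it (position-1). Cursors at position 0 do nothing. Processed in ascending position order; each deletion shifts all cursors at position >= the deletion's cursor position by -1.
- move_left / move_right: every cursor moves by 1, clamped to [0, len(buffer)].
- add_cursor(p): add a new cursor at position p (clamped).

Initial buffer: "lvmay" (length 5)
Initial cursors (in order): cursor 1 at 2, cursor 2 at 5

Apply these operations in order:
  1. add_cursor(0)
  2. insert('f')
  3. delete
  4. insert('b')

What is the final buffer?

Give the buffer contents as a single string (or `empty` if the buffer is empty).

After op 1 (add_cursor(0)): buffer="lvmay" (len 5), cursors c3@0 c1@2 c2@5, authorship .....
After op 2 (insert('f')): buffer="flvfmayf" (len 8), cursors c3@1 c1@4 c2@8, authorship 3..1...2
After op 3 (delete): buffer="lvmay" (len 5), cursors c3@0 c1@2 c2@5, authorship .....
After op 4 (insert('b')): buffer="blvbmayb" (len 8), cursors c3@1 c1@4 c2@8, authorship 3..1...2

Answer: blvbmayb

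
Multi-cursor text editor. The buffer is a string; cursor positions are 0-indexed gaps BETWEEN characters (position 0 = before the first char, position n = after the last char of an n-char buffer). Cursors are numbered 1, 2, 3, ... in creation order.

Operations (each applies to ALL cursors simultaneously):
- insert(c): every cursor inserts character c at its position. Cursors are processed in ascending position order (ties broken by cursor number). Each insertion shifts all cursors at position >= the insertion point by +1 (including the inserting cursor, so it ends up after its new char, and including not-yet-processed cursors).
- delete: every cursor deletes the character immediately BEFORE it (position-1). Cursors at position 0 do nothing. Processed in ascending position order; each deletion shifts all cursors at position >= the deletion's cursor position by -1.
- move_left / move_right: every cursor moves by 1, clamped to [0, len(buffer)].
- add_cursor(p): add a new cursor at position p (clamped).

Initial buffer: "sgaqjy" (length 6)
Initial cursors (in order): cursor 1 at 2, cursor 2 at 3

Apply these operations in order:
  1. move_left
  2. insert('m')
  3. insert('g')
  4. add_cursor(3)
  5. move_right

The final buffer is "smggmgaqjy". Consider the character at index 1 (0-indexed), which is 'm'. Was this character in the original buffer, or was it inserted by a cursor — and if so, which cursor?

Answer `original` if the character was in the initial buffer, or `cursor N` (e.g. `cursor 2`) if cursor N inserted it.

Answer: cursor 1

Derivation:
After op 1 (move_left): buffer="sgaqjy" (len 6), cursors c1@1 c2@2, authorship ......
After op 2 (insert('m')): buffer="smgmaqjy" (len 8), cursors c1@2 c2@4, authorship .1.2....
After op 3 (insert('g')): buffer="smggmgaqjy" (len 10), cursors c1@3 c2@6, authorship .11.22....
After op 4 (add_cursor(3)): buffer="smggmgaqjy" (len 10), cursors c1@3 c3@3 c2@6, authorship .11.22....
After op 5 (move_right): buffer="smggmgaqjy" (len 10), cursors c1@4 c3@4 c2@7, authorship .11.22....
Authorship (.=original, N=cursor N): . 1 1 . 2 2 . . . .
Index 1: author = 1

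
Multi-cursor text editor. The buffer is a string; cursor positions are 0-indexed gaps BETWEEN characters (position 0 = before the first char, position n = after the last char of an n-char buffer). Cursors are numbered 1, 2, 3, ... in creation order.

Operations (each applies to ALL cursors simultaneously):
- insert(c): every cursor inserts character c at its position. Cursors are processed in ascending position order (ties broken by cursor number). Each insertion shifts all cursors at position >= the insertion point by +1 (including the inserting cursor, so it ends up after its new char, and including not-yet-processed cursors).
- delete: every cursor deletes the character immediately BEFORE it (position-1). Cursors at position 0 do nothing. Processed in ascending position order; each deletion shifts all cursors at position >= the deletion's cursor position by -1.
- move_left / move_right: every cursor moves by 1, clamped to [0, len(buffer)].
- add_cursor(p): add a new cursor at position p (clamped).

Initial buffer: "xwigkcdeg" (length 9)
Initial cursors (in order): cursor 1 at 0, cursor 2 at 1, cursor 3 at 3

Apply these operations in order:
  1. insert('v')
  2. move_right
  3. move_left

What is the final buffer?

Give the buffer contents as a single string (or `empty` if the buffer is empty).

After op 1 (insert('v')): buffer="vxvwivgkcdeg" (len 12), cursors c1@1 c2@3 c3@6, authorship 1.2..3......
After op 2 (move_right): buffer="vxvwivgkcdeg" (len 12), cursors c1@2 c2@4 c3@7, authorship 1.2..3......
After op 3 (move_left): buffer="vxvwivgkcdeg" (len 12), cursors c1@1 c2@3 c3@6, authorship 1.2..3......

Answer: vxvwivgkcdeg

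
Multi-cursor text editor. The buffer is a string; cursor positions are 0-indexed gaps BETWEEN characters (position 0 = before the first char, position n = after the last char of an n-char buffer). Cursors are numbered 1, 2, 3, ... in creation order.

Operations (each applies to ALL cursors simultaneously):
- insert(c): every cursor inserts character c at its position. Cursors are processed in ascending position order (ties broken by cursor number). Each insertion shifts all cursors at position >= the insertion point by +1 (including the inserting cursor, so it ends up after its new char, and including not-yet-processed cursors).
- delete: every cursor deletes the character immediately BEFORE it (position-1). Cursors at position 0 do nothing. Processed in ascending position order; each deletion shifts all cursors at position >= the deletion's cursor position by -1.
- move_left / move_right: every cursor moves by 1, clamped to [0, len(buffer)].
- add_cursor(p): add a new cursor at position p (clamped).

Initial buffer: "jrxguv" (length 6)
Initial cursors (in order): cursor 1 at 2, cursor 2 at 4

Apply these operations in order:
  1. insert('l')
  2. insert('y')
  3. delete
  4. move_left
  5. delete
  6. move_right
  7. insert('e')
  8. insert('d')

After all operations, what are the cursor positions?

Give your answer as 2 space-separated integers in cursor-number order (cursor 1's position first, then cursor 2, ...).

Answer: 4 8

Derivation:
After op 1 (insert('l')): buffer="jrlxgluv" (len 8), cursors c1@3 c2@6, authorship ..1..2..
After op 2 (insert('y')): buffer="jrlyxglyuv" (len 10), cursors c1@4 c2@8, authorship ..11..22..
After op 3 (delete): buffer="jrlxgluv" (len 8), cursors c1@3 c2@6, authorship ..1..2..
After op 4 (move_left): buffer="jrlxgluv" (len 8), cursors c1@2 c2@5, authorship ..1..2..
After op 5 (delete): buffer="jlxluv" (len 6), cursors c1@1 c2@3, authorship .1.2..
After op 6 (move_right): buffer="jlxluv" (len 6), cursors c1@2 c2@4, authorship .1.2..
After op 7 (insert('e')): buffer="jlexleuv" (len 8), cursors c1@3 c2@6, authorship .11.22..
After op 8 (insert('d')): buffer="jledxleduv" (len 10), cursors c1@4 c2@8, authorship .111.222..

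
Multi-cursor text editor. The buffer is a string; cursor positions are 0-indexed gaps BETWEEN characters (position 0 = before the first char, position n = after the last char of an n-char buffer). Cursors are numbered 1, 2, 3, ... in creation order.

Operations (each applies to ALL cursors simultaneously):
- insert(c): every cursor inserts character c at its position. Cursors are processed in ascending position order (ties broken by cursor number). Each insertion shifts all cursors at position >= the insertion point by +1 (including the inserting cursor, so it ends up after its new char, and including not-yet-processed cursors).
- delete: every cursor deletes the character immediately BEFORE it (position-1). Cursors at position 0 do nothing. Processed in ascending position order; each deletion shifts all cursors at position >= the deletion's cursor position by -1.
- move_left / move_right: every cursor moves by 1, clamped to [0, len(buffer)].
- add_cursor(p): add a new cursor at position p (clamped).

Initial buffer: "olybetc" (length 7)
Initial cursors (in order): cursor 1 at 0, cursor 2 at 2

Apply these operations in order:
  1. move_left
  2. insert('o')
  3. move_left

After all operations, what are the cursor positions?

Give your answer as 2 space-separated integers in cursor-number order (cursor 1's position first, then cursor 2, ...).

After op 1 (move_left): buffer="olybetc" (len 7), cursors c1@0 c2@1, authorship .......
After op 2 (insert('o')): buffer="ooolybetc" (len 9), cursors c1@1 c2@3, authorship 1.2......
After op 3 (move_left): buffer="ooolybetc" (len 9), cursors c1@0 c2@2, authorship 1.2......

Answer: 0 2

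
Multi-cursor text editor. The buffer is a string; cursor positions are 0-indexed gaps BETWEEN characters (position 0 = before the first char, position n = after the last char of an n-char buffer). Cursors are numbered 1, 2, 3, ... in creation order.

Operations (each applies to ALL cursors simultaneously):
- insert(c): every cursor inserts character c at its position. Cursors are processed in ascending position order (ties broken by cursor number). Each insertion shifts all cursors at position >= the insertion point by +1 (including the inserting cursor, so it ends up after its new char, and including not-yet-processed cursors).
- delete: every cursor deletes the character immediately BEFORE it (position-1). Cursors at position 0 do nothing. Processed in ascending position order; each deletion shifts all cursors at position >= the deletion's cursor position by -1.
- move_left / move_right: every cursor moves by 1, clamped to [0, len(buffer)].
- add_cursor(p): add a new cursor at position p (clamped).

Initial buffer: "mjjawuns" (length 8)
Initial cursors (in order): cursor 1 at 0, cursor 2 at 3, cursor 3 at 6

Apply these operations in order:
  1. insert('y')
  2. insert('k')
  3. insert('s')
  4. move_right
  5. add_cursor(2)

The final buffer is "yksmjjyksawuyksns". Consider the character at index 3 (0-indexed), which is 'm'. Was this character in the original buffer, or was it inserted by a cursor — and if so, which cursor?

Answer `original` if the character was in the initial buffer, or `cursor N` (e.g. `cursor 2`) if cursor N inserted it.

Answer: original

Derivation:
After op 1 (insert('y')): buffer="ymjjyawuyns" (len 11), cursors c1@1 c2@5 c3@9, authorship 1...2...3..
After op 2 (insert('k')): buffer="ykmjjykawuykns" (len 14), cursors c1@2 c2@7 c3@12, authorship 11...22...33..
After op 3 (insert('s')): buffer="yksmjjyksawuyksns" (len 17), cursors c1@3 c2@9 c3@15, authorship 111...222...333..
After op 4 (move_right): buffer="yksmjjyksawuyksns" (len 17), cursors c1@4 c2@10 c3@16, authorship 111...222...333..
After op 5 (add_cursor(2)): buffer="yksmjjyksawuyksns" (len 17), cursors c4@2 c1@4 c2@10 c3@16, authorship 111...222...333..
Authorship (.=original, N=cursor N): 1 1 1 . . . 2 2 2 . . . 3 3 3 . .
Index 3: author = original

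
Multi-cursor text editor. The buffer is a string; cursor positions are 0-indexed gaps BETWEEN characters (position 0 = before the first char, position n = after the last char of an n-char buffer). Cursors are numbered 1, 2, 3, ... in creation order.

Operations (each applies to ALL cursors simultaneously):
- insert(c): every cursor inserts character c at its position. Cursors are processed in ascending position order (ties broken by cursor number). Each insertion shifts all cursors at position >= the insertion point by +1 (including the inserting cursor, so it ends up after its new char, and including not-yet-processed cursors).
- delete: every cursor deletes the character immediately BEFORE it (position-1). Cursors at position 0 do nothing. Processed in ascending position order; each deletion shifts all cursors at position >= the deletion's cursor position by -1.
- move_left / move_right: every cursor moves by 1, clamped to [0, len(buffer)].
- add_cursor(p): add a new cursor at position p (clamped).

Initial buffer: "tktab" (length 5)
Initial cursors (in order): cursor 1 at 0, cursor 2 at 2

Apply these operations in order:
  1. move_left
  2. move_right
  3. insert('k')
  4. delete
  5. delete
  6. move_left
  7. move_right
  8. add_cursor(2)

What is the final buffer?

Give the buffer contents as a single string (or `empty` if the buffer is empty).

Answer: tab

Derivation:
After op 1 (move_left): buffer="tktab" (len 5), cursors c1@0 c2@1, authorship .....
After op 2 (move_right): buffer="tktab" (len 5), cursors c1@1 c2@2, authorship .....
After op 3 (insert('k')): buffer="tkkktab" (len 7), cursors c1@2 c2@4, authorship .1.2...
After op 4 (delete): buffer="tktab" (len 5), cursors c1@1 c2@2, authorship .....
After op 5 (delete): buffer="tab" (len 3), cursors c1@0 c2@0, authorship ...
After op 6 (move_left): buffer="tab" (len 3), cursors c1@0 c2@0, authorship ...
After op 7 (move_right): buffer="tab" (len 3), cursors c1@1 c2@1, authorship ...
After op 8 (add_cursor(2)): buffer="tab" (len 3), cursors c1@1 c2@1 c3@2, authorship ...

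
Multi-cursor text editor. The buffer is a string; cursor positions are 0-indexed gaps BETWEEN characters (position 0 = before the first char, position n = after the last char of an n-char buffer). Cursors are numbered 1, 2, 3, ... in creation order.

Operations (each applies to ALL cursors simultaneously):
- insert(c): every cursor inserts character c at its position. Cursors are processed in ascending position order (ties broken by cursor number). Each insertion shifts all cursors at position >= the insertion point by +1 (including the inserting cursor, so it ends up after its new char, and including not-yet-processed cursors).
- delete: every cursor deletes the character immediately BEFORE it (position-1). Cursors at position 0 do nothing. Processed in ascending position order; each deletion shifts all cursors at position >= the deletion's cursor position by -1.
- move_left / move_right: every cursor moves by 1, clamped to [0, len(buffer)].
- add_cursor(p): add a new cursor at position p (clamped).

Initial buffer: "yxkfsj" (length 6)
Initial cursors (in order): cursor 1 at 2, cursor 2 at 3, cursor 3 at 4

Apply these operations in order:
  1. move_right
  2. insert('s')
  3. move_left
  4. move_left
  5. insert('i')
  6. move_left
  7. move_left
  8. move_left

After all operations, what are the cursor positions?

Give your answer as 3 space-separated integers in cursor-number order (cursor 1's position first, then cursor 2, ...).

After op 1 (move_right): buffer="yxkfsj" (len 6), cursors c1@3 c2@4 c3@5, authorship ......
After op 2 (insert('s')): buffer="yxksfsssj" (len 9), cursors c1@4 c2@6 c3@8, authorship ...1.2.3.
After op 3 (move_left): buffer="yxksfsssj" (len 9), cursors c1@3 c2@5 c3@7, authorship ...1.2.3.
After op 4 (move_left): buffer="yxksfsssj" (len 9), cursors c1@2 c2@4 c3@6, authorship ...1.2.3.
After op 5 (insert('i')): buffer="yxiksifsissj" (len 12), cursors c1@3 c2@6 c3@9, authorship ..1.12.23.3.
After op 6 (move_left): buffer="yxiksifsissj" (len 12), cursors c1@2 c2@5 c3@8, authorship ..1.12.23.3.
After op 7 (move_left): buffer="yxiksifsissj" (len 12), cursors c1@1 c2@4 c3@7, authorship ..1.12.23.3.
After op 8 (move_left): buffer="yxiksifsissj" (len 12), cursors c1@0 c2@3 c3@6, authorship ..1.12.23.3.

Answer: 0 3 6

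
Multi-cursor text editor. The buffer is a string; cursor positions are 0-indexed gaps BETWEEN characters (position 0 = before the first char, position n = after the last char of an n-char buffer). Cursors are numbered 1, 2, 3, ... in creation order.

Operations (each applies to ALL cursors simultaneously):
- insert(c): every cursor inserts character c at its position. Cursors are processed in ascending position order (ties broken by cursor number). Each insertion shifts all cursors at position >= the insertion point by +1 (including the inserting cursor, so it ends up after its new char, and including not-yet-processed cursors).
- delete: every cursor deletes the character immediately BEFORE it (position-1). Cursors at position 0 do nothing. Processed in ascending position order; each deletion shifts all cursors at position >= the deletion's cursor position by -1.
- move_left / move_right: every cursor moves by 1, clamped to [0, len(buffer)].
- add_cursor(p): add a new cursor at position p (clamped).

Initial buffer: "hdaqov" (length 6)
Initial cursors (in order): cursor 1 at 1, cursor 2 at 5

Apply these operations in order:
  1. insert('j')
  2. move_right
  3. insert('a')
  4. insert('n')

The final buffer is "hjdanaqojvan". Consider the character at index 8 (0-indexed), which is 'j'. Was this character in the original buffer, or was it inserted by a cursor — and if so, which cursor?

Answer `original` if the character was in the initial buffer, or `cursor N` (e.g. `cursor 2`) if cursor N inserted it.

Answer: cursor 2

Derivation:
After op 1 (insert('j')): buffer="hjdaqojv" (len 8), cursors c1@2 c2@7, authorship .1....2.
After op 2 (move_right): buffer="hjdaqojv" (len 8), cursors c1@3 c2@8, authorship .1....2.
After op 3 (insert('a')): buffer="hjdaaqojva" (len 10), cursors c1@4 c2@10, authorship .1.1...2.2
After op 4 (insert('n')): buffer="hjdanaqojvan" (len 12), cursors c1@5 c2@12, authorship .1.11...2.22
Authorship (.=original, N=cursor N): . 1 . 1 1 . . . 2 . 2 2
Index 8: author = 2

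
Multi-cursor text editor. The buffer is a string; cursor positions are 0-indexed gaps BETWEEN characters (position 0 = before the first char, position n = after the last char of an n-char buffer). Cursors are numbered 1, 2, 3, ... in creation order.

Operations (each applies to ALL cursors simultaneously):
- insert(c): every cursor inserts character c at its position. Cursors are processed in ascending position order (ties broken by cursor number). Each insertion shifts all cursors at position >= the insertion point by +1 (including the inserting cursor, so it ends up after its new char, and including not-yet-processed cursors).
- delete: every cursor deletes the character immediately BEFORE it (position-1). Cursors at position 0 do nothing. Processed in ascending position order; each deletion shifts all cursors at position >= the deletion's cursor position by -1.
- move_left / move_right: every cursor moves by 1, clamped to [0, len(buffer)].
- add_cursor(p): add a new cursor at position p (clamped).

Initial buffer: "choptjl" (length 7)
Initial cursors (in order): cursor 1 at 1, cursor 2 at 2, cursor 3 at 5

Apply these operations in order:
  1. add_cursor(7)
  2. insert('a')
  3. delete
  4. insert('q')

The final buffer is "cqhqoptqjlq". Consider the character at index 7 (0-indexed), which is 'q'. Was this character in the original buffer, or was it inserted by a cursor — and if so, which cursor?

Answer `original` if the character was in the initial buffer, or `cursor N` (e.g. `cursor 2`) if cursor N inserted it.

After op 1 (add_cursor(7)): buffer="choptjl" (len 7), cursors c1@1 c2@2 c3@5 c4@7, authorship .......
After op 2 (insert('a')): buffer="cahaoptajla" (len 11), cursors c1@2 c2@4 c3@8 c4@11, authorship .1.2...3..4
After op 3 (delete): buffer="choptjl" (len 7), cursors c1@1 c2@2 c3@5 c4@7, authorship .......
After op 4 (insert('q')): buffer="cqhqoptqjlq" (len 11), cursors c1@2 c2@4 c3@8 c4@11, authorship .1.2...3..4
Authorship (.=original, N=cursor N): . 1 . 2 . . . 3 . . 4
Index 7: author = 3

Answer: cursor 3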